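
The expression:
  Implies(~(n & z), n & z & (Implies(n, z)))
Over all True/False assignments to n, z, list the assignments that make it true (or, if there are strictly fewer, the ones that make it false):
is true only for:
  n=True, z=True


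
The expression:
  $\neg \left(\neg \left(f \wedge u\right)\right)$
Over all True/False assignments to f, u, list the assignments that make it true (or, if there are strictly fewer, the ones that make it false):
is true only for:
  f=True, u=True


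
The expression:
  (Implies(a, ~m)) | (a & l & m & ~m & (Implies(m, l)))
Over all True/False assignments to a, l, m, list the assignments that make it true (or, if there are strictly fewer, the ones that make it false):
is false only for:
  a=True, l=False, m=True;
  a=True, l=True, m=True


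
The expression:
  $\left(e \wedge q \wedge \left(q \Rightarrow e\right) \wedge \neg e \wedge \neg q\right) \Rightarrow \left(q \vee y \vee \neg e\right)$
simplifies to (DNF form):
$\text{True}$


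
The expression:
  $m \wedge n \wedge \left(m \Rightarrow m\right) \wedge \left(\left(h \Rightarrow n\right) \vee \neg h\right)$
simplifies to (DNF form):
$m \wedge n$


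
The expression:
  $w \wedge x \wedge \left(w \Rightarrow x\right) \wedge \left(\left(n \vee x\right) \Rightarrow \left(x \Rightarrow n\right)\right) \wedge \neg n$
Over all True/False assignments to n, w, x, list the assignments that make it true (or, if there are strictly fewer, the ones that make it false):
is never true.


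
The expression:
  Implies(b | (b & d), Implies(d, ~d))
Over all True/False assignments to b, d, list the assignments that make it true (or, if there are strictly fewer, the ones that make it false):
is false only for:
  b=True, d=True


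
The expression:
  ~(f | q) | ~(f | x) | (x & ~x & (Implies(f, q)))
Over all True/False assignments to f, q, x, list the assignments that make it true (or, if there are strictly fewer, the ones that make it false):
is true only for:
  f=False, q=False, x=False;
  f=False, q=False, x=True;
  f=False, q=True, x=False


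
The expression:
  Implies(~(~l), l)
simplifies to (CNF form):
True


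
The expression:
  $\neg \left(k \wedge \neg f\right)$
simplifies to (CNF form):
$f \vee \neg k$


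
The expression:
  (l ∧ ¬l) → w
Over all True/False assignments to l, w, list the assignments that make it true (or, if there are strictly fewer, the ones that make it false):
is always true.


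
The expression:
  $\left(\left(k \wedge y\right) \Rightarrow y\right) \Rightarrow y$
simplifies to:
$y$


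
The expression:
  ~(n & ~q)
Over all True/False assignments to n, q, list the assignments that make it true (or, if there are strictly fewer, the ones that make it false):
is false only for:
  n=True, q=False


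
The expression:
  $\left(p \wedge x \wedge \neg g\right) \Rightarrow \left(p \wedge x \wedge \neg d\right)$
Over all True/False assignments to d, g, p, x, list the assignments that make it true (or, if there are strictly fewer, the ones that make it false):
is false only for:
  d=True, g=False, p=True, x=True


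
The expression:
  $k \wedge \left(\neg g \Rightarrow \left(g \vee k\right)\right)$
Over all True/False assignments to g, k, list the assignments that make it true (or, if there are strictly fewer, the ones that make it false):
is true only for:
  g=False, k=True;
  g=True, k=True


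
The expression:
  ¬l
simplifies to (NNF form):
¬l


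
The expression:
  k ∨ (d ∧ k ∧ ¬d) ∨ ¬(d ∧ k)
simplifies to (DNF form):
True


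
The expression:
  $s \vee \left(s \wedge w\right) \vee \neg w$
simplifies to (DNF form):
$s \vee \neg w$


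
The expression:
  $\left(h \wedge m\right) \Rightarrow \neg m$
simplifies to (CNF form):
$\neg h \vee \neg m$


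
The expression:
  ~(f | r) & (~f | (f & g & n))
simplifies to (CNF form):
~f & ~r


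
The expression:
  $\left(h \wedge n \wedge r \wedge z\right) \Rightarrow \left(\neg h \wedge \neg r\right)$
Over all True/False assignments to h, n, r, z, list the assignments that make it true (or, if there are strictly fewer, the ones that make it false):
is false only for:
  h=True, n=True, r=True, z=True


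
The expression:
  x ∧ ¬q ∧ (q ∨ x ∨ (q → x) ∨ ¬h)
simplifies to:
x ∧ ¬q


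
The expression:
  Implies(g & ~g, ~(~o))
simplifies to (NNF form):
True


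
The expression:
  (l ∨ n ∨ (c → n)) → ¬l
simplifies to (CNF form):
¬l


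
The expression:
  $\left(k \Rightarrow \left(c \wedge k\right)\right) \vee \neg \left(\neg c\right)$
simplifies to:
$c \vee \neg k$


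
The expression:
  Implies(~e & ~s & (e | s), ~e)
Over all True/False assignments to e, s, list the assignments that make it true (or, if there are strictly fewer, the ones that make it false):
is always true.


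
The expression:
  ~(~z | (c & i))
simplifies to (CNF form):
z & (~c | ~i)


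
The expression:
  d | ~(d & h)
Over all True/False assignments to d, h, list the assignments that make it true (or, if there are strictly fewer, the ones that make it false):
is always true.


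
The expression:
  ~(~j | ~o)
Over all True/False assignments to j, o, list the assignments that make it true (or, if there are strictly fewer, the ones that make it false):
is true only for:
  j=True, o=True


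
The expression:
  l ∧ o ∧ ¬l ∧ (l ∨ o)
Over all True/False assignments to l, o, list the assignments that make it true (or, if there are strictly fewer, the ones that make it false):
is never true.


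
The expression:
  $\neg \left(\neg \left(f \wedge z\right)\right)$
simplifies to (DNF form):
$f \wedge z$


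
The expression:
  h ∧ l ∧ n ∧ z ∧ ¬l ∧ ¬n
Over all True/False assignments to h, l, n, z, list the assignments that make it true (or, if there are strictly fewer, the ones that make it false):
is never true.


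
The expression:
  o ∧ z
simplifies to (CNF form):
o ∧ z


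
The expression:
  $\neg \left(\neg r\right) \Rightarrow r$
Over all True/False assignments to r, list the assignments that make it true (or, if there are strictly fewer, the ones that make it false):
is always true.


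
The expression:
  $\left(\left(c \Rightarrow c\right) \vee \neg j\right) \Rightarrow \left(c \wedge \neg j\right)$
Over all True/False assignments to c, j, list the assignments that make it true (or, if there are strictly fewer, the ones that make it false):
is true only for:
  c=True, j=False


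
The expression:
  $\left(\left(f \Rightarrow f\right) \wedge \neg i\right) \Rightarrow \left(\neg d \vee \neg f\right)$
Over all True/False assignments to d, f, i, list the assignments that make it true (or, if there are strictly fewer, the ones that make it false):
is false only for:
  d=True, f=True, i=False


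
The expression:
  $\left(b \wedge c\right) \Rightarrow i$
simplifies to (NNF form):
$i \vee \neg b \vee \neg c$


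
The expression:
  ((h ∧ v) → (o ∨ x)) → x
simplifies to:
x ∨ (h ∧ v ∧ ¬o)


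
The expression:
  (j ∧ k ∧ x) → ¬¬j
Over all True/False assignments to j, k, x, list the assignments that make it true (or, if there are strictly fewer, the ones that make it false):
is always true.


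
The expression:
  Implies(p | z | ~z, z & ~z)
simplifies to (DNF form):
False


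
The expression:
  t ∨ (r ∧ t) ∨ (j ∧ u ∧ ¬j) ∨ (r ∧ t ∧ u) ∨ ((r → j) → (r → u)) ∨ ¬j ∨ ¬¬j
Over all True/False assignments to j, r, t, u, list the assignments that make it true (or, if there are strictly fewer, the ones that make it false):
is always true.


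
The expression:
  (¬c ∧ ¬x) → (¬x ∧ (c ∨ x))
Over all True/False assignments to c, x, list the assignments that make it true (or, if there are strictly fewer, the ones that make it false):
is false only for:
  c=False, x=False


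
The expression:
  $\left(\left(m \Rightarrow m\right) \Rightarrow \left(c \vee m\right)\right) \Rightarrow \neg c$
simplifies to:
$\neg c$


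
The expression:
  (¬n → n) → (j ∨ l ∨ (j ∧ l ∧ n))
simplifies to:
j ∨ l ∨ ¬n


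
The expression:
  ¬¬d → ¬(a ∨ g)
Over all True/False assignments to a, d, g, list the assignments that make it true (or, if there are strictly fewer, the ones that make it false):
is false only for:
  a=False, d=True, g=True;
  a=True, d=True, g=False;
  a=True, d=True, g=True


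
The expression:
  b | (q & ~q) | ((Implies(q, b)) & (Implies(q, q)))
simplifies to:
b | ~q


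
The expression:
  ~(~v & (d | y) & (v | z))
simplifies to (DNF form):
v | ~z | (~d & ~y)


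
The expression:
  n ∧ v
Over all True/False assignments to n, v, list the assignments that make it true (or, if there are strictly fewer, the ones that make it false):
is true only for:
  n=True, v=True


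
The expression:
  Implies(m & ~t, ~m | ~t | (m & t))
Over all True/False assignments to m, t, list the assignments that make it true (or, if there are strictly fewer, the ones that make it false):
is always true.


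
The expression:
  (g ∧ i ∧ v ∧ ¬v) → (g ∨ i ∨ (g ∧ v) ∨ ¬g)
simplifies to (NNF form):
True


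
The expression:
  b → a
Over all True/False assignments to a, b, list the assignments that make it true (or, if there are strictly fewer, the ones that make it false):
is false only for:
  a=False, b=True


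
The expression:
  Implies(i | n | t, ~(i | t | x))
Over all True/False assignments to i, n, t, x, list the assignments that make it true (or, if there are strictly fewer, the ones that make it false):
is true only for:
  i=False, n=False, t=False, x=False;
  i=False, n=False, t=False, x=True;
  i=False, n=True, t=False, x=False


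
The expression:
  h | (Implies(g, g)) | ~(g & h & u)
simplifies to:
True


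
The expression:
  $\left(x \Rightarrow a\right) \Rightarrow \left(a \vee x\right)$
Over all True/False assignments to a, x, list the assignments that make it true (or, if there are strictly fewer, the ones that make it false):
is false only for:
  a=False, x=False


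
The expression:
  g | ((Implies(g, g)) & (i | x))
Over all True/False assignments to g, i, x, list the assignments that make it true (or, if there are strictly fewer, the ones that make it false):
is false only for:
  g=False, i=False, x=False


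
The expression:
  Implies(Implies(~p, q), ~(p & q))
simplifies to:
~p | ~q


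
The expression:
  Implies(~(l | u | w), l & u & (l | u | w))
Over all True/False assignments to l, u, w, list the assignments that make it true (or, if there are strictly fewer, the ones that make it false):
is false only for:
  l=False, u=False, w=False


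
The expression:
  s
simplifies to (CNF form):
s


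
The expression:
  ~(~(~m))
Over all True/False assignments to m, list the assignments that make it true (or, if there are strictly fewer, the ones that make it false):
is true only for:
  m=False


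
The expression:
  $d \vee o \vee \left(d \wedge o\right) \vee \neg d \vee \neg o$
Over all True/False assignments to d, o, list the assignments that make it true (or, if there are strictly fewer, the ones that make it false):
is always true.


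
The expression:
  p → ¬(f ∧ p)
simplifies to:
¬f ∨ ¬p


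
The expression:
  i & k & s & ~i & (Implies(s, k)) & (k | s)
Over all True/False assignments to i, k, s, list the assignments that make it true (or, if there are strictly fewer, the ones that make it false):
is never true.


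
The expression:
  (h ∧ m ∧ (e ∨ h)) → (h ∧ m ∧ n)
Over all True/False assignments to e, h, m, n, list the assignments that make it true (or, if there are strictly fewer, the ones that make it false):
is false only for:
  e=False, h=True, m=True, n=False;
  e=True, h=True, m=True, n=False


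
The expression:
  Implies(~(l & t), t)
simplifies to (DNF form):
t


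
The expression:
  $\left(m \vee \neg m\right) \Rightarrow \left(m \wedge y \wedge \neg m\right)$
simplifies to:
$\text{False}$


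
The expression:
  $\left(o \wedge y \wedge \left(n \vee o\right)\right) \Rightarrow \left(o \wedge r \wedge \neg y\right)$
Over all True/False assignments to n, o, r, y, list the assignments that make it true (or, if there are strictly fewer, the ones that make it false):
is false only for:
  n=False, o=True, r=False, y=True;
  n=False, o=True, r=True, y=True;
  n=True, o=True, r=False, y=True;
  n=True, o=True, r=True, y=True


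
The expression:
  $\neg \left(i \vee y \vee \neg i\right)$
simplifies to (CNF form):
$\text{False}$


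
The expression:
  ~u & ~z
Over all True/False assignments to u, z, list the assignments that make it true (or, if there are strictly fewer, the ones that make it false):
is true only for:
  u=False, z=False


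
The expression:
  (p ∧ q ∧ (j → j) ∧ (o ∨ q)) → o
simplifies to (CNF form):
o ∨ ¬p ∨ ¬q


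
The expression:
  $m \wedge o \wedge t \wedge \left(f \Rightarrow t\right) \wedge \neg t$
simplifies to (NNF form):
$\text{False}$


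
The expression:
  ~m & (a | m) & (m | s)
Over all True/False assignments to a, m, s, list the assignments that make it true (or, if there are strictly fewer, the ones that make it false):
is true only for:
  a=True, m=False, s=True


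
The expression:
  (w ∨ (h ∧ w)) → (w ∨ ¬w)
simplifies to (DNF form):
True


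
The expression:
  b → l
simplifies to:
l ∨ ¬b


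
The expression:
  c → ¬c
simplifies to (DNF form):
¬c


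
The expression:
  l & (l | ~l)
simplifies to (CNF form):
l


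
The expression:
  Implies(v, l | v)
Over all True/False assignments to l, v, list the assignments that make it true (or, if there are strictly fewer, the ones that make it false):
is always true.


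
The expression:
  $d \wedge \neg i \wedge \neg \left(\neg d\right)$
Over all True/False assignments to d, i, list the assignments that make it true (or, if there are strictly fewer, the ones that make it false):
is true only for:
  d=True, i=False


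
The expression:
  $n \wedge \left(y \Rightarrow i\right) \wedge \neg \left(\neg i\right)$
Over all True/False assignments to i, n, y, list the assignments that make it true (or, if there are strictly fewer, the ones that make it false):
is true only for:
  i=True, n=True, y=False;
  i=True, n=True, y=True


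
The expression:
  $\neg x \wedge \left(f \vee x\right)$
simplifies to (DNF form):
$f \wedge \neg x$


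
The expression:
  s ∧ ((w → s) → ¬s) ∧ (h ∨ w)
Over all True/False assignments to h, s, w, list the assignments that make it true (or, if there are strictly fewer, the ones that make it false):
is never true.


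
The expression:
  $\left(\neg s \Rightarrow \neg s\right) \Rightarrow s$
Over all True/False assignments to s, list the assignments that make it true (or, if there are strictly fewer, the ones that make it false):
is true only for:
  s=True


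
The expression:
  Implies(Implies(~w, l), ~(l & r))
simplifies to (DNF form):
~l | ~r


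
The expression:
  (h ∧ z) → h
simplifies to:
True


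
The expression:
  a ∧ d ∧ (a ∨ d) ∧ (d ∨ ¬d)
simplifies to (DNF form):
a ∧ d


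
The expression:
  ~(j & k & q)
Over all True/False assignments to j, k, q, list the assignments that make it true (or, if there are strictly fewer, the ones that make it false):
is false only for:
  j=True, k=True, q=True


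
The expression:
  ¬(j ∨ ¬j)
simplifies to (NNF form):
False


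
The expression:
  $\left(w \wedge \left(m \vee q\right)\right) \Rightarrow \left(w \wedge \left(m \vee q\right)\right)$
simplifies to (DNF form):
$\text{True}$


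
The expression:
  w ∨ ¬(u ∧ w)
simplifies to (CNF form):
True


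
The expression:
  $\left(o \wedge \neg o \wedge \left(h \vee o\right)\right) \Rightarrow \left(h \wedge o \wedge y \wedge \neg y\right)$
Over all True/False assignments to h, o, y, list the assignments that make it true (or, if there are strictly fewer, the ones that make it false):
is always true.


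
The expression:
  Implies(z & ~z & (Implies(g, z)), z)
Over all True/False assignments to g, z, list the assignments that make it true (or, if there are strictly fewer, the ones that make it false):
is always true.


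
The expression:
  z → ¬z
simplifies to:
¬z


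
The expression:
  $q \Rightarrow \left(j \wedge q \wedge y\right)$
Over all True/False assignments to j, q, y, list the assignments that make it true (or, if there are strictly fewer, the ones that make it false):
is false only for:
  j=False, q=True, y=False;
  j=False, q=True, y=True;
  j=True, q=True, y=False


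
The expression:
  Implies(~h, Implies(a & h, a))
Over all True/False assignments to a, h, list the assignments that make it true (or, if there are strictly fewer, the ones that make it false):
is always true.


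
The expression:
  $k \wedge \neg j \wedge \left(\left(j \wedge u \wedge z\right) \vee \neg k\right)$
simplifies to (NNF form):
$\text{False}$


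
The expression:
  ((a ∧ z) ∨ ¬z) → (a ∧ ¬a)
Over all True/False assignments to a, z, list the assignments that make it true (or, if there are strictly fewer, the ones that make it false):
is true only for:
  a=False, z=True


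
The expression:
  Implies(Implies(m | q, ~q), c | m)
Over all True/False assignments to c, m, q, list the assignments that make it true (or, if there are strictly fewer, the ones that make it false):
is false only for:
  c=False, m=False, q=False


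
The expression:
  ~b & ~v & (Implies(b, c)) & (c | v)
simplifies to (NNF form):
c & ~b & ~v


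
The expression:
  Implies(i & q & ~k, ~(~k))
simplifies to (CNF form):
k | ~i | ~q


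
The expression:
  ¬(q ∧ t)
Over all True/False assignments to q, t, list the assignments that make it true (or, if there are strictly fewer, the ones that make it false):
is false only for:
  q=True, t=True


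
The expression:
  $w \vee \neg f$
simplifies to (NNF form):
$w \vee \neg f$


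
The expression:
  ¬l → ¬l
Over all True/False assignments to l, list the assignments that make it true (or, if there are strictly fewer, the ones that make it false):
is always true.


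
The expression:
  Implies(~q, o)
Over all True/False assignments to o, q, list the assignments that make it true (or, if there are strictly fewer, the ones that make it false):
is false only for:
  o=False, q=False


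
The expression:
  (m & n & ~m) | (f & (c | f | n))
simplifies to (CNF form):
f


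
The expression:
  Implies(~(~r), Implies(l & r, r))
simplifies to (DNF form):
True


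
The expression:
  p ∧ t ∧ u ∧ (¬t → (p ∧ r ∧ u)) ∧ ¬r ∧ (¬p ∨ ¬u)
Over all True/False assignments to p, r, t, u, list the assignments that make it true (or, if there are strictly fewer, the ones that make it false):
is never true.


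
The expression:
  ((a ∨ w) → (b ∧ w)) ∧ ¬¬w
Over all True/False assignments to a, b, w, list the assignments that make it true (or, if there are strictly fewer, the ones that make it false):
is true only for:
  a=False, b=True, w=True;
  a=True, b=True, w=True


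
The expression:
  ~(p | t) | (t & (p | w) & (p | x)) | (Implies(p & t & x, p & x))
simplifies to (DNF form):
True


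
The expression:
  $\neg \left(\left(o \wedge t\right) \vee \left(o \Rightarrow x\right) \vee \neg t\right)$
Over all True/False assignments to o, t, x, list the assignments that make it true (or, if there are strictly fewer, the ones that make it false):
is never true.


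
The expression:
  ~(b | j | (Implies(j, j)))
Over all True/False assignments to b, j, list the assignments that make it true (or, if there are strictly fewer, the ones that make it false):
is never true.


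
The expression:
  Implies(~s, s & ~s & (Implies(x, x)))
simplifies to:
s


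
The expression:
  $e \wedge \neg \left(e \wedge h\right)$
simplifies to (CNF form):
$e \wedge \neg h$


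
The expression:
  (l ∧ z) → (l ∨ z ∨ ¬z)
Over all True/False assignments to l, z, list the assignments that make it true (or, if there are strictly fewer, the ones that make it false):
is always true.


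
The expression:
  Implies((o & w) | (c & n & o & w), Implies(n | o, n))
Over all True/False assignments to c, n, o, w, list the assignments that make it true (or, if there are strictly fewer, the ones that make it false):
is false only for:
  c=False, n=False, o=True, w=True;
  c=True, n=False, o=True, w=True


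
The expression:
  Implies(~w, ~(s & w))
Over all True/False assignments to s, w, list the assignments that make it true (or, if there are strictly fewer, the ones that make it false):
is always true.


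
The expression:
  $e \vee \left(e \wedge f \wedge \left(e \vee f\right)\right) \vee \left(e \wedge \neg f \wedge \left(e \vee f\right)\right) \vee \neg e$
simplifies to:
$\text{True}$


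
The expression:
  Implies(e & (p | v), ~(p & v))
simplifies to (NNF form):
~e | ~p | ~v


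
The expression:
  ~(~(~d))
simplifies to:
~d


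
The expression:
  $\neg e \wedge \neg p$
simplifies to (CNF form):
$\neg e \wedge \neg p$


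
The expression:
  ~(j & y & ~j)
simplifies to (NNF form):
True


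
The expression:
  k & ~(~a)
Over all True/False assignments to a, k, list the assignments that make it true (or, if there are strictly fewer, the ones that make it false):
is true only for:
  a=True, k=True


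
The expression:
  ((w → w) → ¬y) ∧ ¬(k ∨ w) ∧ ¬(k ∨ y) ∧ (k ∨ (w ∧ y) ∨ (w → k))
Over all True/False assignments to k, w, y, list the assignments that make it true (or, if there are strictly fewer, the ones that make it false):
is true only for:
  k=False, w=False, y=False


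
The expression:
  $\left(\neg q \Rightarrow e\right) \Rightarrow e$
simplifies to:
$e \vee \neg q$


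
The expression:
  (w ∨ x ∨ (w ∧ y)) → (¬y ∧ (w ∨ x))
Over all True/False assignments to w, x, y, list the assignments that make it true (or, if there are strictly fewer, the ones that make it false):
is false only for:
  w=False, x=True, y=True;
  w=True, x=False, y=True;
  w=True, x=True, y=True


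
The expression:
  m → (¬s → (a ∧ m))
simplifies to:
a ∨ s ∨ ¬m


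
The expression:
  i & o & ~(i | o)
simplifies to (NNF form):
False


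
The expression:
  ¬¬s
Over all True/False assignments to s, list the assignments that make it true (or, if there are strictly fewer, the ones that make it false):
is true only for:
  s=True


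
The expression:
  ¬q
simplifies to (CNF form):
¬q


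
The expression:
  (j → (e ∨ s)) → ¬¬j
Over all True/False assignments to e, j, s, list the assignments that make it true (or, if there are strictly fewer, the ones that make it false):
is true only for:
  e=False, j=True, s=False;
  e=False, j=True, s=True;
  e=True, j=True, s=False;
  e=True, j=True, s=True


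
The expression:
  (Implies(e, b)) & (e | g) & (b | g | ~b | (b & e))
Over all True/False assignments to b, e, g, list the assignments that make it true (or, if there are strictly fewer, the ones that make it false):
is true only for:
  b=False, e=False, g=True;
  b=True, e=False, g=True;
  b=True, e=True, g=False;
  b=True, e=True, g=True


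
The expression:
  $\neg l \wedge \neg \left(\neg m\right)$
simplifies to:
$m \wedge \neg l$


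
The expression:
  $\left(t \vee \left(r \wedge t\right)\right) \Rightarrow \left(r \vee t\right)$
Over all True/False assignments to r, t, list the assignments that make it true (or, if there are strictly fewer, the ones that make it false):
is always true.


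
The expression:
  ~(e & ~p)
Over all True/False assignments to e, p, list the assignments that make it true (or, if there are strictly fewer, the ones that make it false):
is false only for:
  e=True, p=False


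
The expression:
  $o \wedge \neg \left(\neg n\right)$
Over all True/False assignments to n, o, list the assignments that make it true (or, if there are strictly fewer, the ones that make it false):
is true only for:
  n=True, o=True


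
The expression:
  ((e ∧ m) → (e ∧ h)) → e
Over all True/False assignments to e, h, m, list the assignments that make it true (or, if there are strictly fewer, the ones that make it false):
is true only for:
  e=True, h=False, m=False;
  e=True, h=False, m=True;
  e=True, h=True, m=False;
  e=True, h=True, m=True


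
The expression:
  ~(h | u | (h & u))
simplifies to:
~h & ~u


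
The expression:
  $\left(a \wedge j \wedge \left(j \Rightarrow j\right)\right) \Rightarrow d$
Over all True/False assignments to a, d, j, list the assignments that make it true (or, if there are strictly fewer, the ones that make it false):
is false only for:
  a=True, d=False, j=True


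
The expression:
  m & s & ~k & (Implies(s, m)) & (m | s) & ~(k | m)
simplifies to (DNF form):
False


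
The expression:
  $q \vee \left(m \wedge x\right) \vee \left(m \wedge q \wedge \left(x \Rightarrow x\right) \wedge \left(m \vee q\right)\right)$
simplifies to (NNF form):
$q \vee \left(m \wedge x\right)$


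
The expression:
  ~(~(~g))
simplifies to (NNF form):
~g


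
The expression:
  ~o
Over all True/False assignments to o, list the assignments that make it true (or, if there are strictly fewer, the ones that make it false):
is true only for:
  o=False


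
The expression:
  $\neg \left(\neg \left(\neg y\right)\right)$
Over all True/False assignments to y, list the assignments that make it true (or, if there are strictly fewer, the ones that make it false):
is true only for:
  y=False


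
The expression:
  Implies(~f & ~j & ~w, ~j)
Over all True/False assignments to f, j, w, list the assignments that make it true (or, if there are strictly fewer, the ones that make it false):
is always true.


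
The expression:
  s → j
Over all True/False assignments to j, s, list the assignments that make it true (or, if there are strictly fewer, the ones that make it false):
is false only for:
  j=False, s=True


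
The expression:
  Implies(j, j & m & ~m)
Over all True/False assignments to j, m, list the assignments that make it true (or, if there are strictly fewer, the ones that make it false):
is true only for:
  j=False, m=False;
  j=False, m=True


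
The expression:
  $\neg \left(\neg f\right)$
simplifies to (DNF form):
$f$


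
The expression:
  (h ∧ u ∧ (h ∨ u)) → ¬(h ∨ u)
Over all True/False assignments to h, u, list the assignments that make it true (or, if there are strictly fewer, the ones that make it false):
is false only for:
  h=True, u=True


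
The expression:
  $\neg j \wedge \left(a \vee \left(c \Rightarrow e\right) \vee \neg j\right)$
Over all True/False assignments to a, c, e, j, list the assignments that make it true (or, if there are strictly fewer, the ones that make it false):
is true only for:
  a=False, c=False, e=False, j=False;
  a=False, c=False, e=True, j=False;
  a=False, c=True, e=False, j=False;
  a=False, c=True, e=True, j=False;
  a=True, c=False, e=False, j=False;
  a=True, c=False, e=True, j=False;
  a=True, c=True, e=False, j=False;
  a=True, c=True, e=True, j=False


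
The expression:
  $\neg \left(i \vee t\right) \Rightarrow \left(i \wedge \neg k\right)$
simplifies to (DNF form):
$i \vee t$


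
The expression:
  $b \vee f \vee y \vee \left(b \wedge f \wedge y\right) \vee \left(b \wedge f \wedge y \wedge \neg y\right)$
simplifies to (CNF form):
$b \vee f \vee y$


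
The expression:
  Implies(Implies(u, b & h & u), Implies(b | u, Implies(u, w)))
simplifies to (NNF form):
w | ~b | ~h | ~u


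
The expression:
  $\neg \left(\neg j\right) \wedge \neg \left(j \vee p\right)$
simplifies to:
$\text{False}$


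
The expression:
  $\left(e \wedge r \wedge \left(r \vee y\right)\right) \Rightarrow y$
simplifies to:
$y \vee \neg e \vee \neg r$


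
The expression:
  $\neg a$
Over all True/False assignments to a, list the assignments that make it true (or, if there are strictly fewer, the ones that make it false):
is true only for:
  a=False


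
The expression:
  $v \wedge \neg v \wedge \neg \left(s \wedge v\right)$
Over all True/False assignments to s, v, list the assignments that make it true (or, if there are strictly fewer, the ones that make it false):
is never true.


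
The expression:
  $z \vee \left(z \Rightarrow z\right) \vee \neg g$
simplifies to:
$\text{True}$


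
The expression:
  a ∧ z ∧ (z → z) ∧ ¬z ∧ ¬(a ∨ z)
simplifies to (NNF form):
False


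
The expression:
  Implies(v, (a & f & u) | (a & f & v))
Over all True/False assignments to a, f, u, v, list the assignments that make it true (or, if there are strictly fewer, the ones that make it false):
is false only for:
  a=False, f=False, u=False, v=True;
  a=False, f=False, u=True, v=True;
  a=False, f=True, u=False, v=True;
  a=False, f=True, u=True, v=True;
  a=True, f=False, u=False, v=True;
  a=True, f=False, u=True, v=True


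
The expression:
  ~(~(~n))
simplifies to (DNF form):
~n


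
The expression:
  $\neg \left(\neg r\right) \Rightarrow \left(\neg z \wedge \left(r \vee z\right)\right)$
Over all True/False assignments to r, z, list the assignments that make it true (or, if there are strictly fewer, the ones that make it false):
is false only for:
  r=True, z=True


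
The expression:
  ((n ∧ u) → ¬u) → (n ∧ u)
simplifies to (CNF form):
n ∧ u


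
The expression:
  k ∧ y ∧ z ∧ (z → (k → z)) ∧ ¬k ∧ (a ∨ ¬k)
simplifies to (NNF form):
False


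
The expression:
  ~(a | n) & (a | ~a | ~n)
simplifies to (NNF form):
~a & ~n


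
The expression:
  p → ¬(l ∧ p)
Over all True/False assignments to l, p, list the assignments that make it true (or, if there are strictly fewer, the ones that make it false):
is false only for:
  l=True, p=True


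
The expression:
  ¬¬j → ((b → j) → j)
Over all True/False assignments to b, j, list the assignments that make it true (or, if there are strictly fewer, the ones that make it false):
is always true.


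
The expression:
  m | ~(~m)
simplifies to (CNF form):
m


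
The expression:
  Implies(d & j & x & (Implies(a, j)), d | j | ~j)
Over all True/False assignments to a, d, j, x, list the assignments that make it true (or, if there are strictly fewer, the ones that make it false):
is always true.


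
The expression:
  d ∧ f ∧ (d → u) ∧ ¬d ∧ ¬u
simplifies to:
False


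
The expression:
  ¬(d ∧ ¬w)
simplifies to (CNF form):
w ∨ ¬d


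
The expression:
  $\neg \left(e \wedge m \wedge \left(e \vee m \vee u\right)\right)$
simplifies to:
$\neg e \vee \neg m$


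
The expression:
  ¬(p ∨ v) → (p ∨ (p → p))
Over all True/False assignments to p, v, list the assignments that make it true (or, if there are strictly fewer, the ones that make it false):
is always true.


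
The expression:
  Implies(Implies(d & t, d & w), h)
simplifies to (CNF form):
(d | h) & (h | t) & (h | ~w)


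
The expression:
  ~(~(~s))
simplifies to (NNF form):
~s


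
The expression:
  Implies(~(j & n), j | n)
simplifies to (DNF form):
j | n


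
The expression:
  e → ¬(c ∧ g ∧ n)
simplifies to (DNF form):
¬c ∨ ¬e ∨ ¬g ∨ ¬n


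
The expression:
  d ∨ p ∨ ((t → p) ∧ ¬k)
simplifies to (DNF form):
d ∨ p ∨ (¬k ∧ ¬t)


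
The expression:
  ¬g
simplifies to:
¬g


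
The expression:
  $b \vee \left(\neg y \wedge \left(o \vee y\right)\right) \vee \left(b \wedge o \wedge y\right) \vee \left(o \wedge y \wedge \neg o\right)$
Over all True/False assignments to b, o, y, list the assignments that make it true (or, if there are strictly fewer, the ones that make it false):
is false only for:
  b=False, o=False, y=False;
  b=False, o=False, y=True;
  b=False, o=True, y=True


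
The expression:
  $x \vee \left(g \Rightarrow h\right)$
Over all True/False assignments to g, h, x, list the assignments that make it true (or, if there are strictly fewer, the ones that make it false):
is false only for:
  g=True, h=False, x=False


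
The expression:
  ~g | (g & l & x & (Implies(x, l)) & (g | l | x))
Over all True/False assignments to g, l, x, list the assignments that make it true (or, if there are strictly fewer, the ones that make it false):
is false only for:
  g=True, l=False, x=False;
  g=True, l=False, x=True;
  g=True, l=True, x=False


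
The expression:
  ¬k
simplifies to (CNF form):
¬k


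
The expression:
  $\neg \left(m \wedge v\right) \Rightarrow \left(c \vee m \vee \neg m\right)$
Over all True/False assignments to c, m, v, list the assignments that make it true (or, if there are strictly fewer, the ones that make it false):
is always true.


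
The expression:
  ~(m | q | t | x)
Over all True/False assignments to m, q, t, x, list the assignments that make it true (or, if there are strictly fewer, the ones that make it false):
is true only for:
  m=False, q=False, t=False, x=False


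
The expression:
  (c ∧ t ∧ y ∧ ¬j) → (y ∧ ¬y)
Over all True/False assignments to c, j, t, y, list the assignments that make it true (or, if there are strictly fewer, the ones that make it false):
is false only for:
  c=True, j=False, t=True, y=True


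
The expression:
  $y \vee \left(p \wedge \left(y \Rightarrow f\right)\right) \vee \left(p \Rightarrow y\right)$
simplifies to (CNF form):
$\text{True}$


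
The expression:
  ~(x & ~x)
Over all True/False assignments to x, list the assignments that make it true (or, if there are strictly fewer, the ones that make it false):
is always true.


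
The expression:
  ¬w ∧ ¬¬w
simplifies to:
False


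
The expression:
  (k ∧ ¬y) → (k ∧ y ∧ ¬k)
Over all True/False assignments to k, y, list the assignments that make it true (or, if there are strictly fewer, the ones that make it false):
is false only for:
  k=True, y=False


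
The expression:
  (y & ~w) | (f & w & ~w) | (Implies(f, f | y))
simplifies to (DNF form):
True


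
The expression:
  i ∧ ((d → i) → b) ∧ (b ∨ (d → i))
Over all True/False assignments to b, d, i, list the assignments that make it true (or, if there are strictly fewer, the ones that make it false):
is true only for:
  b=True, d=False, i=True;
  b=True, d=True, i=True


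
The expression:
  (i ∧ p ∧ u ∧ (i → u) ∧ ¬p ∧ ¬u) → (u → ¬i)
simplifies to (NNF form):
True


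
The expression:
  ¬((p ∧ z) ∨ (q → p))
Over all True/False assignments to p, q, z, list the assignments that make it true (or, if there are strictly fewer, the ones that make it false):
is true only for:
  p=False, q=True, z=False;
  p=False, q=True, z=True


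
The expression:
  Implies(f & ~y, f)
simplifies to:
True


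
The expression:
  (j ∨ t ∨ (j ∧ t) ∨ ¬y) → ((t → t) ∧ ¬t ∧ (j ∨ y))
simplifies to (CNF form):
¬t ∧ (j ∨ y)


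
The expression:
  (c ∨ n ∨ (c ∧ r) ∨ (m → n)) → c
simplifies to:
c ∨ (m ∧ ¬n)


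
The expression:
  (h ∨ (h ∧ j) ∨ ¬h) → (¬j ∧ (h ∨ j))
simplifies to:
h ∧ ¬j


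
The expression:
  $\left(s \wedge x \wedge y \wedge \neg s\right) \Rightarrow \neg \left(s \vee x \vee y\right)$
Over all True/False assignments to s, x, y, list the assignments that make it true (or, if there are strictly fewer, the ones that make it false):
is always true.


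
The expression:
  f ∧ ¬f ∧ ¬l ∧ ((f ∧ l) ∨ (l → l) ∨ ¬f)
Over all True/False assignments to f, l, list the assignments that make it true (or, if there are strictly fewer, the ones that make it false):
is never true.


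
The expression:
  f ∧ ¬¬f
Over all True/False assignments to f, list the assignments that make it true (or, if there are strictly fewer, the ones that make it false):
is true only for:
  f=True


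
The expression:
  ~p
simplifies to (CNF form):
~p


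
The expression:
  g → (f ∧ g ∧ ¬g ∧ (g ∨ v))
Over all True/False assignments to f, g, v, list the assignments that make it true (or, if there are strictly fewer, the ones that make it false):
is true only for:
  f=False, g=False, v=False;
  f=False, g=False, v=True;
  f=True, g=False, v=False;
  f=True, g=False, v=True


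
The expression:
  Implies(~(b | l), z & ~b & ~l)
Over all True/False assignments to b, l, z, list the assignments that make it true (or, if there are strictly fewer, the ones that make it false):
is false only for:
  b=False, l=False, z=False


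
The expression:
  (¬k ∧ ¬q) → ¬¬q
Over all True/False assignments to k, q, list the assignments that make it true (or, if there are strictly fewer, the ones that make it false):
is false only for:
  k=False, q=False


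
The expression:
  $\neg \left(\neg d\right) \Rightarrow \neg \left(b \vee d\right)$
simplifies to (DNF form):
$\neg d$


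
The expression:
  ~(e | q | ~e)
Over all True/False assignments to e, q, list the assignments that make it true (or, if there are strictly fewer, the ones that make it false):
is never true.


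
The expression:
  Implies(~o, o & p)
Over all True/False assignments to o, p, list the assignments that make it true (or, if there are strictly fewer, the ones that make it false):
is true only for:
  o=True, p=False;
  o=True, p=True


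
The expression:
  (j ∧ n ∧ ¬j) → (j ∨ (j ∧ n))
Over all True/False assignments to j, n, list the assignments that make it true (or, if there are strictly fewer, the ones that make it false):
is always true.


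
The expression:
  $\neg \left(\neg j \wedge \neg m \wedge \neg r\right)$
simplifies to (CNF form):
$j \vee m \vee r$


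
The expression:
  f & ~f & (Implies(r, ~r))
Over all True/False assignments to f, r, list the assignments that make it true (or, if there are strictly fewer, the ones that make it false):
is never true.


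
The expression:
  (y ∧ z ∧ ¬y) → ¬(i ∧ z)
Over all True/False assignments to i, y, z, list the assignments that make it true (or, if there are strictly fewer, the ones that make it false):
is always true.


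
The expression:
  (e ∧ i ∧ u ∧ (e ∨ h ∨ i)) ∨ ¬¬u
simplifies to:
u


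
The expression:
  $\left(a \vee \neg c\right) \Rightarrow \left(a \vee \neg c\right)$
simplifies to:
$\text{True}$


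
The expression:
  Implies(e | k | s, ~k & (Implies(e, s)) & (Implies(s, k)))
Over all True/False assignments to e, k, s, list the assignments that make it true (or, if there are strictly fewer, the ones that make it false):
is true only for:
  e=False, k=False, s=False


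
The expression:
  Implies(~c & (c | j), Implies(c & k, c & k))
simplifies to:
True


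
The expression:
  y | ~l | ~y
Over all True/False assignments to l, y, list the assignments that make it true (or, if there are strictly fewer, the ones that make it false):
is always true.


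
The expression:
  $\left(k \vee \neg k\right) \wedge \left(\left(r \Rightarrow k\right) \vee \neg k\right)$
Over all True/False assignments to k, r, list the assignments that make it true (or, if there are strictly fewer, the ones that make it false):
is always true.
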